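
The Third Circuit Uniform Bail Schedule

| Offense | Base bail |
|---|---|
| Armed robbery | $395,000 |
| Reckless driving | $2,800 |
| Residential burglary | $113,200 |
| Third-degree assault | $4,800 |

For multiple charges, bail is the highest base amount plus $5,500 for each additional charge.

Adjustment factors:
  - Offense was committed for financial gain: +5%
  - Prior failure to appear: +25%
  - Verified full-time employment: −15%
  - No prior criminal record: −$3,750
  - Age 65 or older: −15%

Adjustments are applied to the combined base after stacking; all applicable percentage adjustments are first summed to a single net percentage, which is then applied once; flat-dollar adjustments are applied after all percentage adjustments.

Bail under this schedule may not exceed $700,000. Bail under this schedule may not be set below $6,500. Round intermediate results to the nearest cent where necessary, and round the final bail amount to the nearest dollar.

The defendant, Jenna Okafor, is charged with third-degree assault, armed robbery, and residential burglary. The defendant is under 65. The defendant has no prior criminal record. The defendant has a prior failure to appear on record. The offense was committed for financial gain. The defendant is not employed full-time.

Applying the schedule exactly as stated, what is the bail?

Base amounts from the schedule: third-degree assault $4,800; armed robbery $395,000; residential burglary $113,200.
Stacking rule: highest base plus $5,500 per additional charge. Highest is armed robbery at $395,000; 2 additional charges → +$11,000. Combined base = $406,000.
Net percentage adjustment: +5% +25% = +30%. $406,000 × 1.3 = $527,800.
No prior criminal record (−$3,750 flat): $527,800 − $3,750 = $524,050.
$524,050 is within the $700,000 maximum.
$524,050 is at or above the $6,500 minimum.

$524,050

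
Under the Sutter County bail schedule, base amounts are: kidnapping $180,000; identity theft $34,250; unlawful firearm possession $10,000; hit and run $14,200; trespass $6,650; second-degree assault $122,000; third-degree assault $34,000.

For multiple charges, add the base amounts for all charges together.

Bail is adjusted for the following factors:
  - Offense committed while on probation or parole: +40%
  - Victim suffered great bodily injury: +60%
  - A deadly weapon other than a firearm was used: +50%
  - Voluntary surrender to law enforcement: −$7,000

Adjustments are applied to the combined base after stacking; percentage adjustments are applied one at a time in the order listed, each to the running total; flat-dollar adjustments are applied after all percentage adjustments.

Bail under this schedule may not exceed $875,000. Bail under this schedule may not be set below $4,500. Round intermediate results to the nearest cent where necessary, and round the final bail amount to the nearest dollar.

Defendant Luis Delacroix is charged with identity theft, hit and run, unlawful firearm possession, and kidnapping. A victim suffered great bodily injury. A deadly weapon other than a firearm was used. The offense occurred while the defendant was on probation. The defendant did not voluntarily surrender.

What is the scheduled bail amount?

$801,192

Base amounts from the schedule: identity theft $34,250; hit and run $14,200; unlawful firearm possession $10,000; kidnapping $180,000.
Stacking rule: sum of all bases. $34,250 + $14,200 + $10,000 + $180,000 = $238,450.
Offense committed while on probation or parole (+40%): $238,450 × 1.4 = $333,830.
Victim suffered great bodily injury (+60%): $333,830 × 1.6 = $534,128.
A deadly weapon other than a firearm was used (+50%): $534,128 × 1.5 = $801,192.
$801,192 is within the $875,000 maximum.
$801,192 is at or above the $4,500 minimum.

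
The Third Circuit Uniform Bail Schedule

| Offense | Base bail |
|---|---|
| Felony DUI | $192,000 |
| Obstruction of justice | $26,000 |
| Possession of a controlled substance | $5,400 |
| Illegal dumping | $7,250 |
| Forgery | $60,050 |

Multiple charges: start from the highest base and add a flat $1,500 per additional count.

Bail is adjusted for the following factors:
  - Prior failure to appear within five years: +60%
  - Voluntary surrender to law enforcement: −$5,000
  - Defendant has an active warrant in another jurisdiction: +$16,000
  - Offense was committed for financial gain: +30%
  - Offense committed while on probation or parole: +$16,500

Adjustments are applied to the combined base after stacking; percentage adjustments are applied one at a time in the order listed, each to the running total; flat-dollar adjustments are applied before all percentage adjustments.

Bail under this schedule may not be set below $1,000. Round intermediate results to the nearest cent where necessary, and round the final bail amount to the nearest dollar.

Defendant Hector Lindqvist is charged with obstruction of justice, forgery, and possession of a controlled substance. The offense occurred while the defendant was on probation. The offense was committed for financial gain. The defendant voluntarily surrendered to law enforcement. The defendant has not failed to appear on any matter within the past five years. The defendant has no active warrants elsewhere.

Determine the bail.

$96,915

Base amounts from the schedule: obstruction of justice $26,000; forgery $60,050; possession of a controlled substance $5,400.
Stacking rule: highest base plus $1,500 per additional charge. Highest is forgery at $60,050; 2 additional charges → +$3,000. Combined base = $63,050.
Voluntary surrender to law enforcement (−$5,000 flat): $63,050 − $5,000 = $58,050.
Offense committed while on probation or parole (+$16,500 flat): $58,050 + $16,500 = $74,550.
Offense was committed for financial gain (+30%): $74,550 × 1.3 = $96,915.
$96,915 is at or above the $1,000 minimum.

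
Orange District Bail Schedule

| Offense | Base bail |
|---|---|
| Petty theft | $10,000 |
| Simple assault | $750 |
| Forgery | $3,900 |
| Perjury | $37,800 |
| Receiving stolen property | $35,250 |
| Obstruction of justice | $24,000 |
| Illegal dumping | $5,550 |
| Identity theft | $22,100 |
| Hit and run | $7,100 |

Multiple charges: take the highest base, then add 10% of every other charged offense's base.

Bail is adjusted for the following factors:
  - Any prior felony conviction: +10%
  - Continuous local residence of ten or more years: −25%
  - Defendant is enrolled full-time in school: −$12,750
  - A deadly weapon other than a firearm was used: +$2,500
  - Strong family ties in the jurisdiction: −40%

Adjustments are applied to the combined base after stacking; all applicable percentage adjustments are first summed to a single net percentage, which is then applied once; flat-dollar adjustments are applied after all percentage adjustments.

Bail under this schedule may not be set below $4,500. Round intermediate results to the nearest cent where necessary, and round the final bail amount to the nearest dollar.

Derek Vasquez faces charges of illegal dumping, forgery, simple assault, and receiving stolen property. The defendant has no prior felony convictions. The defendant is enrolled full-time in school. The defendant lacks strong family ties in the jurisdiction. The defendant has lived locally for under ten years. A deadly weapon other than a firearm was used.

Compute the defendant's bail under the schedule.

Base amounts from the schedule: illegal dumping $5,550; forgery $3,900; simple assault $750; receiving stolen property $35,250.
Stacking rule: highest base plus 10% of each additional charge. Highest is receiving stolen property at $35,250. Additional: $5,550 × 10% = $555; $3,900 × 10% = $390; $750 × 10% = $75. Combined base = $35,250 + $1,020 = $36,270.
Defendant is enrolled full-time in school (−$12,750 flat): $36,270 − $12,750 = $23,520.
A deadly weapon other than a firearm was used (+$2,500 flat): $23,520 + $2,500 = $26,020.
$26,020 is at or above the $4,500 minimum.

$26,020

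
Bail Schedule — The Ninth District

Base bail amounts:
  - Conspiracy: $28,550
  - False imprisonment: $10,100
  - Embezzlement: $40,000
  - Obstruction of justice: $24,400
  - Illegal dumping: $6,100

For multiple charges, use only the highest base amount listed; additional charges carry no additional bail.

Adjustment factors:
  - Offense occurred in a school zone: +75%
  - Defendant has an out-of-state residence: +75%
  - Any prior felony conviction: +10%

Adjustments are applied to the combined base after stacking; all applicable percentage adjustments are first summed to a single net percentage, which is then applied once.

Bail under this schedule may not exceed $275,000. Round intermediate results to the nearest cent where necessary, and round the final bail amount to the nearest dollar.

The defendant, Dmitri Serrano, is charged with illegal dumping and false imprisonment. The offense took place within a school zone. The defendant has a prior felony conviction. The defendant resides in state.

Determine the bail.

Base amounts from the schedule: illegal dumping $6,100; false imprisonment $10,100.
Stacking rule: use the highest base only. Highest is false imprisonment at $10,100. Combined base = $10,100.
Net percentage adjustment: +75% +10% = +85%. $10,100 × 1.85 = $18,685.
$18,685 is within the $275,000 maximum.

$18,685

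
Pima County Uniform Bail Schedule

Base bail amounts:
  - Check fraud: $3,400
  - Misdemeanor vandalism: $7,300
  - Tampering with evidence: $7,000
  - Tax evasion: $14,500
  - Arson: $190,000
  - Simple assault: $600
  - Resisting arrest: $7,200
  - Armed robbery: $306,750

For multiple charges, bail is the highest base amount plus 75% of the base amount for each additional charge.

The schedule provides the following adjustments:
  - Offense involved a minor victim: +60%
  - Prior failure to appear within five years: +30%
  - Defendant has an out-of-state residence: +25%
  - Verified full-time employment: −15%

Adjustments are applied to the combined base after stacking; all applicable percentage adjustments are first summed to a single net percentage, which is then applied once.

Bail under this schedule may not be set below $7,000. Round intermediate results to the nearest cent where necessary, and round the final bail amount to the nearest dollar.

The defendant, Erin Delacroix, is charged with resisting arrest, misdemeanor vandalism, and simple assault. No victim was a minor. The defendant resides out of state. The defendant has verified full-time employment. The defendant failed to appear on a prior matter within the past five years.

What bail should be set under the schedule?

$18,410

Base amounts from the schedule: resisting arrest $7,200; misdemeanor vandalism $7,300; simple assault $600.
Stacking rule: highest base plus 75% of each additional charge. Highest is misdemeanor vandalism at $7,300. Additional: $7,200 × 75% = $5,400; $600 × 75% = $450. Combined base = $7,300 + $5,850 = $13,150.
Net percentage adjustment: +30% +25% −15% = +40%. $13,150 × 1.4 = $18,410.
$18,410 is at or above the $7,000 minimum.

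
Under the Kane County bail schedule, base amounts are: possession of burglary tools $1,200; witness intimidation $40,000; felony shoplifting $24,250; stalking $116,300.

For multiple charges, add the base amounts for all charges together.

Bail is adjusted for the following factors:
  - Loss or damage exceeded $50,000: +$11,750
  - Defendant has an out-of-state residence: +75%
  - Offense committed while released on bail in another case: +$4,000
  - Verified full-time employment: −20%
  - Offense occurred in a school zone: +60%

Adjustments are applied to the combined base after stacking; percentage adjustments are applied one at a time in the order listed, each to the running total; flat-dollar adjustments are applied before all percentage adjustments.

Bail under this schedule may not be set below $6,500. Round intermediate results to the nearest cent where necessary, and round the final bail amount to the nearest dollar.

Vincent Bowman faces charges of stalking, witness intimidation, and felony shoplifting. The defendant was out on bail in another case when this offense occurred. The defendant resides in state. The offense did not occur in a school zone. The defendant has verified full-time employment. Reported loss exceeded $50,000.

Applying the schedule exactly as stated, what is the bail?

$157,040

Base amounts from the schedule: stalking $116,300; witness intimidation $40,000; felony shoplifting $24,250.
Stacking rule: sum of all bases. $116,300 + $40,000 + $24,250 = $180,550.
Loss or damage exceeded $50,000 (+$11,750 flat): $180,550 + $11,750 = $192,300.
Offense committed while released on bail in another case (+$4,000 flat): $192,300 + $4,000 = $196,300.
Verified full-time employment (−20%): $196,300 × 0.8 = $157,040.
$157,040 is at or above the $6,500 minimum.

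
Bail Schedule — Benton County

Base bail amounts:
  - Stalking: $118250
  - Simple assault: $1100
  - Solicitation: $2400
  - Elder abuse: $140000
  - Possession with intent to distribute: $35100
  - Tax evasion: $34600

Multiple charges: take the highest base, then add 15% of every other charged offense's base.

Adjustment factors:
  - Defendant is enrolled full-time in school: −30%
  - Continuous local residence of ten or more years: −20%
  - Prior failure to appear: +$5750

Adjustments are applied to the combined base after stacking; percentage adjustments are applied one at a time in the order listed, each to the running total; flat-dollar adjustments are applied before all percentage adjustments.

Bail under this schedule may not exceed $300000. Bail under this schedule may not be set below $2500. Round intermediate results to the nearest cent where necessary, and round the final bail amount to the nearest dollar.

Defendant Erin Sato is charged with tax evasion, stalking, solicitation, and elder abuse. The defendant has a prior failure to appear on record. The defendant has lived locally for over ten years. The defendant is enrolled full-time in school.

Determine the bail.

$94661

Base amounts from the schedule: tax evasion $34600; stalking $118250; solicitation $2400; elder abuse $140000.
Stacking rule: highest base plus 15% of each additional charge. Highest is elder abuse at $140000. Additional: $34600 × 15% = $5190; $118250 × 15% = $17737.50; $2400 × 15% = $360. Combined base = $140000 + $23287.50 = $163287.50.
Prior failure to appear (+$5750 flat): $163287.50 + $5750 = $169037.50.
Defendant is enrolled full-time in school (−30%): $169037.50 × 0.7 = $118326.25.
Continuous local residence of ten or more years (−20%): $118326.25 × 0.8 = $94661.
$94661 is within the $300000 maximum.
$94661 is at or above the $2500 minimum.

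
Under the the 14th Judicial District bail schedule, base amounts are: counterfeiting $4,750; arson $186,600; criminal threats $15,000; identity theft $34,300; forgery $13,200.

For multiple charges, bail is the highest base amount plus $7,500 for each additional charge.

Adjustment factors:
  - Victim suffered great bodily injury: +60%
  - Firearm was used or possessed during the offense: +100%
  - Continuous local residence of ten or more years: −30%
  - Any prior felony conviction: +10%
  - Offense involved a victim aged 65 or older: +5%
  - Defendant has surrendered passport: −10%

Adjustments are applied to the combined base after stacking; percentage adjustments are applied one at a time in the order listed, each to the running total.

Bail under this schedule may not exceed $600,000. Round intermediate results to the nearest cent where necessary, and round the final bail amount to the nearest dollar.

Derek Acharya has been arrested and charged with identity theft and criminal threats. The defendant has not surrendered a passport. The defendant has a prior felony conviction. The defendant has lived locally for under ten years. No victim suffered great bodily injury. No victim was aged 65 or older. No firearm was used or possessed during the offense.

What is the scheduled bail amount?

Base amounts from the schedule: identity theft $34,300; criminal threats $15,000.
Stacking rule: highest base plus $7,500 per additional charge. Highest is identity theft at $34,300; 1 additional charge → +$7,500. Combined base = $41,800.
Any prior felony conviction (+10%): $41,800 × 1.1 = $45,980.
$45,980 is within the $600,000 maximum.

$45,980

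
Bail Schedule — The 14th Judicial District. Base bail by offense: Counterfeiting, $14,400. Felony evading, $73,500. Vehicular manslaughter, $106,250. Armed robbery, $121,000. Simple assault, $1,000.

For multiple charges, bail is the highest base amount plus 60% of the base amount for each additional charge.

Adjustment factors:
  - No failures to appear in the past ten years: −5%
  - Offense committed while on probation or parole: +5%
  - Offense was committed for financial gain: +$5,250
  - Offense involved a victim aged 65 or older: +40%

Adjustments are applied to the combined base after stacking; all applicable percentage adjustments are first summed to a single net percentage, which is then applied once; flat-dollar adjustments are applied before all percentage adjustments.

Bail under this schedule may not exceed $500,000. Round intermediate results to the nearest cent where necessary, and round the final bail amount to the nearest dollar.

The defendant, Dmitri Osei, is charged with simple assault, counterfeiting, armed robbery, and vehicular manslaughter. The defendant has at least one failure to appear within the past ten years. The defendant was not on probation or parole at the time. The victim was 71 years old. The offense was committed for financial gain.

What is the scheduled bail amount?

Base amounts from the schedule: simple assault $1,000; counterfeiting $14,400; armed robbery $121,000; vehicular manslaughter $106,250.
Stacking rule: highest base plus 60% of each additional charge. Highest is armed robbery at $121,000. Additional: $1,000 × 60% = $600; $14,400 × 60% = $8,640; $106,250 × 60% = $63,750. Combined base = $121,000 + $72,990 = $193,990.
Offense was committed for financial gain (+$5,250 flat): $193,990 + $5,250 = $199,240.
Offense involved a victim aged 65 or older (+40%): $199,240 × 1.4 = $278,936.
$278,936 is within the $500,000 maximum.

$278,936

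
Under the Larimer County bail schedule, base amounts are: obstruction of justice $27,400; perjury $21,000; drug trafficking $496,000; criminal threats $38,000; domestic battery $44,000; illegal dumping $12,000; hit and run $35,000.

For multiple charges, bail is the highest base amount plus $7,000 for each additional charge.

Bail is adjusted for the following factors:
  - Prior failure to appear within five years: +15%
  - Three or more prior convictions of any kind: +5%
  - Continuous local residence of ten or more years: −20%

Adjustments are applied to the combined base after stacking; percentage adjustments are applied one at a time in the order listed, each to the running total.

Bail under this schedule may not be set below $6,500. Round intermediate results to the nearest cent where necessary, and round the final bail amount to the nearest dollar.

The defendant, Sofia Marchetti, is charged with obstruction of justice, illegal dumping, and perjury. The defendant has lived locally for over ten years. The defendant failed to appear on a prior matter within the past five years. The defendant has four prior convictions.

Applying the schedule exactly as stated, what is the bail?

$39,992

Base amounts from the schedule: obstruction of justice $27,400; illegal dumping $12,000; perjury $21,000.
Stacking rule: highest base plus $7,000 per additional charge. Highest is obstruction of justice at $27,400; 2 additional charges → +$14,000. Combined base = $41,400.
Prior failure to appear within five years (+15%): $41,400 × 1.15 = $47,610.
Three or more prior convictions of any kind (+5%): $47,610 × 1.05 = $49,990.50.
Continuous local residence of ten or more years (−20%): $49,990.50 × 0.8 = $39,992.40.
$39,992.40 is at or above the $6,500 minimum.
Rounded to the nearest dollar: $39,992.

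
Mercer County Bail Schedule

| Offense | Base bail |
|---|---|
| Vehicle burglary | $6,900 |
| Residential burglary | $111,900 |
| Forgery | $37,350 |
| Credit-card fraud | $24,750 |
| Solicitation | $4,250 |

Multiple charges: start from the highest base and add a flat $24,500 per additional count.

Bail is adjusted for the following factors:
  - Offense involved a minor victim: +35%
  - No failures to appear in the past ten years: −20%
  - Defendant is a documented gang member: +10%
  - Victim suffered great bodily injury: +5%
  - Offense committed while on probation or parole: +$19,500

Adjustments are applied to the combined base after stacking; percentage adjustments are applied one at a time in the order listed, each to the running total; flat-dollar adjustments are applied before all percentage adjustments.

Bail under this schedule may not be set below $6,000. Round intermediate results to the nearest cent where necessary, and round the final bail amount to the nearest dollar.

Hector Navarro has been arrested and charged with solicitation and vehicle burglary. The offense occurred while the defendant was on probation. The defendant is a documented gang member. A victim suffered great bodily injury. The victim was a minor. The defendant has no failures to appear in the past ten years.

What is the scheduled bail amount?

Base amounts from the schedule: solicitation $4,250; vehicle burglary $6,900.
Stacking rule: highest base plus $24,500 per additional charge. Highest is vehicle burglary at $6,900; 1 additional charge → +$24,500. Combined base = $31,400.
Offense committed while on probation or parole (+$19,500 flat): $31,400 + $19,500 = $50,900.
Offense involved a minor victim (+35%): $50,900 × 1.35 = $68,715.
No failures to appear in the past ten years (−20%): $68,715 × 0.8 = $54,972.
Defendant is a documented gang member (+10%): $54,972 × 1.1 = $60,469.20.
Victim suffered great bodily injury (+5%): $60,469.20 × 1.05 = $63,492.66.
$63,492.66 is at or above the $6,000 minimum.
Rounded to the nearest dollar: $63,493.

$63,493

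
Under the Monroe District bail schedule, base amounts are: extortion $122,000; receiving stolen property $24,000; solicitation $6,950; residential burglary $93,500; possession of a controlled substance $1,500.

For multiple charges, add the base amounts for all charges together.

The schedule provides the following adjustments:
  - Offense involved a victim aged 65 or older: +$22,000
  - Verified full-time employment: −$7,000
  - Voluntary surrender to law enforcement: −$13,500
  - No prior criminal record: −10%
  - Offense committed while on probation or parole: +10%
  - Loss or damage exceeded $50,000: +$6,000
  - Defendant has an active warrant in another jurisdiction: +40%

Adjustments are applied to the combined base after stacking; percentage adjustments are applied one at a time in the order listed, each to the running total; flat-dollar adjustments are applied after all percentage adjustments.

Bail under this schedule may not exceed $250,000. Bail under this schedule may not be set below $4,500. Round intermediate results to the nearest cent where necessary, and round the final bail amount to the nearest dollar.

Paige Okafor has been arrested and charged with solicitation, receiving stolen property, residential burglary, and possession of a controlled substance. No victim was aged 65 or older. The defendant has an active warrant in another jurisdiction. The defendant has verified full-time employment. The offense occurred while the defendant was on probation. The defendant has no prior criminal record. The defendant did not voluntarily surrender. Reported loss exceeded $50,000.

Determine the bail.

$173,567

Base amounts from the schedule: solicitation $6,950; receiving stolen property $24,000; residential burglary $93,500; possession of a controlled substance $1,500.
Stacking rule: sum of all bases. $6,950 + $24,000 + $93,500 + $1,500 = $125,950.
No prior criminal record (−10%): $125,950 × 0.9 = $113,355.
Offense committed while on probation or parole (+10%): $113,355 × 1.1 = $124,690.50.
Defendant has an active warrant in another jurisdiction (+40%): $124,690.50 × 1.4 = $174,566.70.
Verified full-time employment (−$7,000 flat): $174,566.70 − $7,000 = $167,566.70.
Loss or damage exceeded $50,000 (+$6,000 flat): $167,566.70 + $6,000 = $173,566.70.
$173,566.70 is within the $250,000 maximum.
$173,566.70 is at or above the $4,500 minimum.
Rounded to the nearest dollar: $173,567.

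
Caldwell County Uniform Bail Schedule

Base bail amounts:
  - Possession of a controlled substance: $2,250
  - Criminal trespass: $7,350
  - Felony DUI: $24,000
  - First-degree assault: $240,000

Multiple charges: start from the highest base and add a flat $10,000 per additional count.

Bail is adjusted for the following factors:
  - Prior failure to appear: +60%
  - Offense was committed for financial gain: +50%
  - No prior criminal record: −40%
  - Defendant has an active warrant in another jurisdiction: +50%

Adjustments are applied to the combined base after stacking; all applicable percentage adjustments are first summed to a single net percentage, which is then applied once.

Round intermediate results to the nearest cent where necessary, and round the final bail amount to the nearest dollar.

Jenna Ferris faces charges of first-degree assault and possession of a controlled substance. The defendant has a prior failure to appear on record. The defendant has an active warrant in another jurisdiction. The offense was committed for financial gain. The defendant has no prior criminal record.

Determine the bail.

$550,000

Base amounts from the schedule: first-degree assault $240,000; possession of a controlled substance $2,250.
Stacking rule: highest base plus $10,000 per additional charge. Highest is first-degree assault at $240,000; 1 additional charge → +$10,000. Combined base = $250,000.
Net percentage adjustment: +60% +50% −40% +50% = +120%. $250,000 × 2.2 = $550,000.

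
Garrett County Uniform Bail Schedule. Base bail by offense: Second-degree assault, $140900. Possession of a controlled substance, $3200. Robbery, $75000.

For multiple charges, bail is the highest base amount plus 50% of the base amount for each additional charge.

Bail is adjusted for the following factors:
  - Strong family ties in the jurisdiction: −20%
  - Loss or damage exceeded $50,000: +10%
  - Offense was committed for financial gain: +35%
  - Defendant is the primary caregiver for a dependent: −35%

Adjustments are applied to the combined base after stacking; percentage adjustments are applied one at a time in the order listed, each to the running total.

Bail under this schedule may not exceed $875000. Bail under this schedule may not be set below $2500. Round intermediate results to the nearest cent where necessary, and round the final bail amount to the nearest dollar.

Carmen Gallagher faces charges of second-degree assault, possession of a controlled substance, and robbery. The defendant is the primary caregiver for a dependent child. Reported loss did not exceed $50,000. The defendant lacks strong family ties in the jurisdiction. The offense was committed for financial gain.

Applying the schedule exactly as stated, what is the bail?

$157950

Base amounts from the schedule: second-degree assault $140900; possession of a controlled substance $3200; robbery $75000.
Stacking rule: highest base plus 50% of each additional charge. Highest is second-degree assault at $140900. Additional: $3200 × 50% = $1600; $75000 × 50% = $37500. Combined base = $140900 + $39100 = $180000.
Offense was committed for financial gain (+35%): $180000 × 1.35 = $243000.
Defendant is the primary caregiver for a dependent (−35%): $243000 × 0.65 = $157950.
$157950 is within the $875000 maximum.
$157950 is at or above the $2500 minimum.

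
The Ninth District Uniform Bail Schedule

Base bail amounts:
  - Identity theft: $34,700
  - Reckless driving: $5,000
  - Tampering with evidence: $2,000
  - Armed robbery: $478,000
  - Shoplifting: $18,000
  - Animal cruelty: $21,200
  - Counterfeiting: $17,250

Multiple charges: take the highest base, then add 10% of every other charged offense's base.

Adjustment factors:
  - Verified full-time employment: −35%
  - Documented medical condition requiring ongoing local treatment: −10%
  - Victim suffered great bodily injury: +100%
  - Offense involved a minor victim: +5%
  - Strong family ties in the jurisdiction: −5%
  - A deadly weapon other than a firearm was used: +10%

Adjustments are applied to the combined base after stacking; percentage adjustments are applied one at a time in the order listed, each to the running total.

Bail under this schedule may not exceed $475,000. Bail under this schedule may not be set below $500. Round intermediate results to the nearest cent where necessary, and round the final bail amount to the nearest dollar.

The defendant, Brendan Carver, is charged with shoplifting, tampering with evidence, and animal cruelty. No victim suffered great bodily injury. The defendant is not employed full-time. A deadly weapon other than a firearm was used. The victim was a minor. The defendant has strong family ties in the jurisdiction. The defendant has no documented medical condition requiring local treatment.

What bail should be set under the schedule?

$25,456

Base amounts from the schedule: shoplifting $18,000; tampering with evidence $2,000; animal cruelty $21,200.
Stacking rule: highest base plus 10% of each additional charge. Highest is animal cruelty at $21,200. Additional: $18,000 × 10% = $1,800; $2,000 × 10% = $200. Combined base = $21,200 + $2,000 = $23,200.
Offense involved a minor victim (+5%): $23,200 × 1.05 = $24,360.
Strong family ties in the jurisdiction (−5%): $24,360 × 0.95 = $23,142.
A deadly weapon other than a firearm was used (+10%): $23,142 × 1.1 = $25,456.20.
$25,456.20 is within the $475,000 maximum.
$25,456.20 is at or above the $500 minimum.
Rounded to the nearest dollar: $25,456.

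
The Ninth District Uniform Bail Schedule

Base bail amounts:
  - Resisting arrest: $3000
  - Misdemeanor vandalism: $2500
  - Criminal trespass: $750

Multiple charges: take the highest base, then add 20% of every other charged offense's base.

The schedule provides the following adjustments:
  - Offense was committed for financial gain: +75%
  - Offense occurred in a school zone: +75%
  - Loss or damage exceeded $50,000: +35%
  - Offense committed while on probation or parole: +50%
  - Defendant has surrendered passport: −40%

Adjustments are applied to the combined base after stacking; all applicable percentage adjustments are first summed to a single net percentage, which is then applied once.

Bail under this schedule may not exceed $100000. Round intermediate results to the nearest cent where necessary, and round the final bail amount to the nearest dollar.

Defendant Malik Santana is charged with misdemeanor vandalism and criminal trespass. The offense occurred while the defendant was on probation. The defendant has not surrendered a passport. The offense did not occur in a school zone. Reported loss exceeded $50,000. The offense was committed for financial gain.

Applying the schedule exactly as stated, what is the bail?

Base amounts from the schedule: misdemeanor vandalism $2500; criminal trespass $750.
Stacking rule: highest base plus 20% of each additional charge. Highest is misdemeanor vandalism at $2500. Additional: $750 × 20% = $150. Combined base = $2500 + $150 = $2650.
Net percentage adjustment: +75% +35% +50% = +160%. $2650 × 2.6 = $6890.
$6890 is within the $100000 maximum.

$6890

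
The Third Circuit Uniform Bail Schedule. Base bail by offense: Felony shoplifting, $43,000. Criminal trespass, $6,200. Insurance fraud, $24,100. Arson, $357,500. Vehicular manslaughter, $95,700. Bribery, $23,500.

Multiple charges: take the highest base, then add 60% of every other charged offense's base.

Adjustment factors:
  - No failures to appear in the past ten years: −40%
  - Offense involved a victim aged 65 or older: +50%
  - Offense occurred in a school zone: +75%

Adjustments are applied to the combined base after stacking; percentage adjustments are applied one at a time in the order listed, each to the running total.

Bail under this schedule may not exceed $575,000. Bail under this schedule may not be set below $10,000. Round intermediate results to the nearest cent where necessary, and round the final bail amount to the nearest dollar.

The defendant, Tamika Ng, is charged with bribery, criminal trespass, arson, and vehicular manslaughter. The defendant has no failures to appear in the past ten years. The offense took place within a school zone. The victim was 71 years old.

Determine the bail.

$575,000

Base amounts from the schedule: bribery $23,500; criminal trespass $6,200; arson $357,500; vehicular manslaughter $95,700.
Stacking rule: highest base plus 60% of each additional charge. Highest is arson at $357,500. Additional: $23,500 × 60% = $14,100; $6,200 × 60% = $3,720; $95,700 × 60% = $57,420. Combined base = $357,500 + $75,240 = $432,740.
No failures to appear in the past ten years (−40%): $432,740 × 0.6 = $259,644.
Offense involved a victim aged 65 or older (+50%): $259,644 × 1.5 = $389,466.
Offense occurred in a school zone (+75%): $389,466 × 1.75 = $681,565.50.
Result $681,565.50 exceeds the maximum of $575,000; bail is capped at $575,000.
$575,000 is at or above the $10,000 minimum.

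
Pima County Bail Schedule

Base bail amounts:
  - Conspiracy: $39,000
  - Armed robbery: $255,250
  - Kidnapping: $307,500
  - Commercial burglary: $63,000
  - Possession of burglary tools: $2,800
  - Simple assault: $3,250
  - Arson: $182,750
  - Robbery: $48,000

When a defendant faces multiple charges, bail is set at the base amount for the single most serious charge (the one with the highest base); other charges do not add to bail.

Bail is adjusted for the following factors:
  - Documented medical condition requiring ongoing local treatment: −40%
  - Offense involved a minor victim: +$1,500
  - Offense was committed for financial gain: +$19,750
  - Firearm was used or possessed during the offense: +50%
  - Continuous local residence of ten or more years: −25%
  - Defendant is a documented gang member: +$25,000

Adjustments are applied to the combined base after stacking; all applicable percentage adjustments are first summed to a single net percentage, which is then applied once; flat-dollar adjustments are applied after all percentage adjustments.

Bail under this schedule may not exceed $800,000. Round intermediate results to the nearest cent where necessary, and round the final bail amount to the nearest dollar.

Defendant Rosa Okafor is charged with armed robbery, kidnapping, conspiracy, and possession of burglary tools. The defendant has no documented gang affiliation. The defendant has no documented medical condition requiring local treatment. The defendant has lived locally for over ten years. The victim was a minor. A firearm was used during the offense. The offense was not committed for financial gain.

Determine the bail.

$385,875

Base amounts from the schedule: armed robbery $255,250; kidnapping $307,500; conspiracy $39,000; possession of burglary tools $2,800.
Stacking rule: use the highest base only. Highest is kidnapping at $307,500. Combined base = $307,500.
Net percentage adjustment: +50% −25% = +25%. $307,500 × 1.25 = $384,375.
Offense involved a minor victim (+$1,500 flat): $384,375 + $1,500 = $385,875.
$385,875 is within the $800,000 maximum.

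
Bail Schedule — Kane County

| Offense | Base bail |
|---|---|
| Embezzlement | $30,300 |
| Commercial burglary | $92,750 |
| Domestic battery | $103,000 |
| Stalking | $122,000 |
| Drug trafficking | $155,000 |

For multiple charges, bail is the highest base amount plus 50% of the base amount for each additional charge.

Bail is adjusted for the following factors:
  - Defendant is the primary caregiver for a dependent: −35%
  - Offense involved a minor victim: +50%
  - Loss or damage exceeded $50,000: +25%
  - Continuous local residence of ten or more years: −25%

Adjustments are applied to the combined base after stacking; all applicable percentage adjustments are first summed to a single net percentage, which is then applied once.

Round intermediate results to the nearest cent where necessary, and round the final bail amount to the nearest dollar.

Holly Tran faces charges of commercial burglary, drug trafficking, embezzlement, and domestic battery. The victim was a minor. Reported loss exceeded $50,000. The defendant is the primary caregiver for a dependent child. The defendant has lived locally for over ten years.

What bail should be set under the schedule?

Base amounts from the schedule: commercial burglary $92,750; drug trafficking $155,000; embezzlement $30,300; domestic battery $103,000.
Stacking rule: highest base plus 50% of each additional charge. Highest is drug trafficking at $155,000. Additional: $92,750 × 50% = $46,375; $30,300 × 50% = $15,150; $103,000 × 50% = $51,500. Combined base = $155,000 + $113,025 = $268,025.
Net percentage adjustment: −35% +50% +25% −25% = +15%. $268,025 × 1.15 = $308,228.75.
Rounded to the nearest dollar: $308,229.

$308,229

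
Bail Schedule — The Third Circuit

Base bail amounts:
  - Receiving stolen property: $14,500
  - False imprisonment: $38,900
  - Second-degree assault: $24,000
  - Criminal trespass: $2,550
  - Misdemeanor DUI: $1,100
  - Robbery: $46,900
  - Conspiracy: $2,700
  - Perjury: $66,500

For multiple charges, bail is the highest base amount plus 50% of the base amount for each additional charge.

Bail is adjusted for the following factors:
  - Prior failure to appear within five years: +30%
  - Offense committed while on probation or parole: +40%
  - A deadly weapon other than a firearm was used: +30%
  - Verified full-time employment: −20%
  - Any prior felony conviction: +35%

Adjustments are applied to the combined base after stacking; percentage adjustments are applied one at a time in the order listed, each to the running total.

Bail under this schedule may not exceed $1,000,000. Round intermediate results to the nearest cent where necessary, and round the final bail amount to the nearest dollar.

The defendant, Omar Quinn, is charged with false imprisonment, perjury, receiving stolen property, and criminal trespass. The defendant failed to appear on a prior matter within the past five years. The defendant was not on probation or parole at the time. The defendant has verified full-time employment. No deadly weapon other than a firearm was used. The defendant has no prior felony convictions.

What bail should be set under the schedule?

$98,254

Base amounts from the schedule: false imprisonment $38,900; perjury $66,500; receiving stolen property $14,500; criminal trespass $2,550.
Stacking rule: highest base plus 50% of each additional charge. Highest is perjury at $66,500. Additional: $38,900 × 50% = $19,450; $14,500 × 50% = $7,250; $2,550 × 50% = $1,275. Combined base = $66,500 + $27,975 = $94,475.
Prior failure to appear within five years (+30%): $94,475 × 1.3 = $122,817.50.
Verified full-time employment (−20%): $122,817.50 × 0.8 = $98,254.
$98,254 is within the $1,000,000 maximum.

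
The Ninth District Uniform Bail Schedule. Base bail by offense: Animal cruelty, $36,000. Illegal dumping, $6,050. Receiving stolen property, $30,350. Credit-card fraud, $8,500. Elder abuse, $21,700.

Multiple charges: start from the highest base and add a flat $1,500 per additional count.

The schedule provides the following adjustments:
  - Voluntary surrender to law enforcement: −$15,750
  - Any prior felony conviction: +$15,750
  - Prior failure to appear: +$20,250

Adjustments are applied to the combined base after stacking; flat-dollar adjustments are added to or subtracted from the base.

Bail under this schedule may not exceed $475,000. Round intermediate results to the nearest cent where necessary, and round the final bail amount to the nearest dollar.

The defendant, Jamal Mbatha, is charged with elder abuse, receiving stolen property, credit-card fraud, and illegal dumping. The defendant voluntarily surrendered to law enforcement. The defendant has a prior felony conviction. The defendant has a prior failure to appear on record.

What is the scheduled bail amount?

Base amounts from the schedule: elder abuse $21,700; receiving stolen property $30,350; credit-card fraud $8,500; illegal dumping $6,050.
Stacking rule: highest base plus $1,500 per additional charge. Highest is receiving stolen property at $30,350; 3 additional charges → +$4,500. Combined base = $34,850.
Voluntary surrender to law enforcement (−$15,750 flat): $34,850 − $15,750 = $19,100.
Any prior felony conviction (+$15,750 flat): $19,100 + $15,750 = $34,850.
Prior failure to appear (+$20,250 flat): $34,850 + $20,250 = $55,100.
$55,100 is within the $475,000 maximum.

$55,100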